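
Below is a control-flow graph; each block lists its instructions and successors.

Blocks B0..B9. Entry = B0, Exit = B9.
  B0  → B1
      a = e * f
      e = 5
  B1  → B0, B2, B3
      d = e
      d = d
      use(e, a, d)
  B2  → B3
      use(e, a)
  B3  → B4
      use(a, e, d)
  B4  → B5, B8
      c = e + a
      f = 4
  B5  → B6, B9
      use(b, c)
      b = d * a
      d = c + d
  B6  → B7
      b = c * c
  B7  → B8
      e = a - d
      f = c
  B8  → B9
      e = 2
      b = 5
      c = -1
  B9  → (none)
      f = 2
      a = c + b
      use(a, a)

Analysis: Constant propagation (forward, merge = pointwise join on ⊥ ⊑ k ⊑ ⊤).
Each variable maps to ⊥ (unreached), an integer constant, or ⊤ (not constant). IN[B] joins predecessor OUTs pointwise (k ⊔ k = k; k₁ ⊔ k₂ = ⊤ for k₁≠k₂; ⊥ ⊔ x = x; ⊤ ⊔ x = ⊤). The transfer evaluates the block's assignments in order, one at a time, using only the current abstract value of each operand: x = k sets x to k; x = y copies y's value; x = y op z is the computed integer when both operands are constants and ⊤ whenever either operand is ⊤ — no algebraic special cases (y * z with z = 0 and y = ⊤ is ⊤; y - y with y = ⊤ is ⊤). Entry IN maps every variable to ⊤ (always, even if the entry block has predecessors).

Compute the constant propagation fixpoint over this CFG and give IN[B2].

Answer: {a: ⊤, b: ⊤, c: ⊤, d: 5, e: 5, f: ⊤}

Derivation:
Converged values:
  B0:   IN=(all ⊤)   OUT={e:5; rest ⊤}
  B1:   IN={e:5; rest ⊤}   OUT={d:5, e:5; rest ⊤}
  B2:   IN={d:5, e:5; rest ⊤}   OUT={d:5, e:5; rest ⊤}
  B3:   IN={d:5, e:5; rest ⊤}   OUT={d:5, e:5; rest ⊤}
  B4:   IN={d:5, e:5; rest ⊤}   OUT={d:5, e:5, f:4; rest ⊤}
  B5:   IN={d:5, e:5, f:4; rest ⊤}   OUT={e:5, f:4; rest ⊤}
  B6:   IN={e:5, f:4; rest ⊤}   OUT={e:5, f:4; rest ⊤}
  B7:   IN={e:5, f:4; rest ⊤}   OUT=(all ⊤)
  B8:   IN=(all ⊤)   OUT={b:5, c:-1, e:2; rest ⊤}
  B9:   IN=(all ⊤)   OUT={f:2; rest ⊤}

Merge at B2: IN[B2] = OUT[B1] = {a: ⊤, b: ⊤, c: ⊤, d: 5, e: 5, f: ⊤}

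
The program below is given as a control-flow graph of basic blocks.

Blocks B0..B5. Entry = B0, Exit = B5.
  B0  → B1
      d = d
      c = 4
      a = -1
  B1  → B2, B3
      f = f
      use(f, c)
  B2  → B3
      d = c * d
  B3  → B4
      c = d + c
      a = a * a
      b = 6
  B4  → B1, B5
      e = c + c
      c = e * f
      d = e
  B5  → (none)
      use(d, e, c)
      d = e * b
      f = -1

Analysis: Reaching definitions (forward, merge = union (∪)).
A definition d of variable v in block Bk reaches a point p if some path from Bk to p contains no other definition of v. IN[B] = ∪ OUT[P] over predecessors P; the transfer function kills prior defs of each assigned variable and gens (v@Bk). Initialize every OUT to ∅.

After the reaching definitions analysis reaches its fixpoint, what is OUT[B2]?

Converged values:
  B0: | IN={} | OUT={a@B0, c@B0, d@B0}
  B1: | IN={a@B0, a@B3, b@B3, c@B0, c@B4, d@B0, d@B4, e@B4, f@B1} | OUT={a@B0, a@B3, b@B3, c@B0, c@B4, d@B0, d@B4, e@B4, f@B1}
  B2: | IN={a@B0, a@B3, b@B3, c@B0, c@B4, d@B0, d@B4, e@B4, f@B1} | OUT={a@B0, a@B3, b@B3, c@B0, c@B4, d@B2, e@B4, f@B1}
  B3: | IN={a@B0, a@B3, b@B3, c@B0, c@B4, d@B0, d@B2, d@B4, e@B4, f@B1} | OUT={a@B3, b@B3, c@B3, d@B0, d@B2, d@B4, e@B4, f@B1}
  B4: | IN={a@B3, b@B3, c@B3, d@B0, d@B2, d@B4, e@B4, f@B1} | OUT={a@B3, b@B3, c@B4, d@B4, e@B4, f@B1}
  B5: | IN={a@B3, b@B3, c@B4, d@B4, e@B4, f@B1} | OUT={a@B3, b@B3, c@B4, d@B5, e@B4, f@B5}

Merge at B2: IN[B2] = OUT[B1] = {a@B0, a@B3, b@B3, c@B0, c@B4, d@B0, d@B4, e@B4, f@B1}
Applying B2's transfer function to that IN value gives OUT[B2] (row B2 above).

Answer: {a@B0, a@B3, b@B3, c@B0, c@B4, d@B2, e@B4, f@B1}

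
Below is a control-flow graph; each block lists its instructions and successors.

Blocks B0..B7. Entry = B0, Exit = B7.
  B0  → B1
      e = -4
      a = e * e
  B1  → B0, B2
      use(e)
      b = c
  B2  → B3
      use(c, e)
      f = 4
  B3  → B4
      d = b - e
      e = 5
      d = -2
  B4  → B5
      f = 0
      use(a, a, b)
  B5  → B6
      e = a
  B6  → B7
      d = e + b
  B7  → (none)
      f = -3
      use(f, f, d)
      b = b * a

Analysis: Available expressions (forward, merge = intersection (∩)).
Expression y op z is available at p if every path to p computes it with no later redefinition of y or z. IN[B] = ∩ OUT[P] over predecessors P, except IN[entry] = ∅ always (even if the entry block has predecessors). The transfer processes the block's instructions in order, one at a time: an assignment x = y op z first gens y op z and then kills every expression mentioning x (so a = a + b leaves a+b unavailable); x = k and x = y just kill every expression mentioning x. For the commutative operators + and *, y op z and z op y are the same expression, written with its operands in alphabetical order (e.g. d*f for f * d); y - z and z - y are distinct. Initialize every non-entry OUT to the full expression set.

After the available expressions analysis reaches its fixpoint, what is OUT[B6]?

Per-block solution:
  B0:  IN={}  OUT={e*e}
  B1:  IN={e*e}  OUT={e*e}
  B2:  IN={e*e}  OUT={e*e}
  B3:  IN={e*e}  OUT={}
  B4:  IN={}  OUT={}
  B5:  IN={}  OUT={}
  B6:  IN={}  OUT={b+e}
  B7:  IN={b+e}  OUT={}

Merge at B6: IN[B6] = OUT[B5] = {}
Applying B6's transfer function to that IN value gives OUT[B6] (row B6 above).

Answer: {b+e}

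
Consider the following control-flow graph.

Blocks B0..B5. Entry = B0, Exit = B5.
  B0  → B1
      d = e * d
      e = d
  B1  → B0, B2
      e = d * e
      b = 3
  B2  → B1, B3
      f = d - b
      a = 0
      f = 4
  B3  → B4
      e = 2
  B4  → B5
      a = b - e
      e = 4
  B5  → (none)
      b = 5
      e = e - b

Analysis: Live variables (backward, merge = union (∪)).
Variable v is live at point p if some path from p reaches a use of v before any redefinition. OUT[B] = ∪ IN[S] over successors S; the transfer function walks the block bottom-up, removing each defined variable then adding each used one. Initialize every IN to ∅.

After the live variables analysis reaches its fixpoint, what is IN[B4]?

Per-block solution:
  B0:   IN={d, e}   OUT={d, e}
  B1:   IN={d, e}   OUT={b, d, e}
  B2:   IN={b, d, e}   OUT={b, d, e}
  B3:   IN={b}   OUT={b, e}
  B4:   IN={b, e}   OUT={e}
  B5:   IN={e}   OUT={}

Merge at B4: OUT[B4] = IN[B5] = {e}
Applying B4's transfer function to that OUT value gives IN[B4] (row B4 above).

Answer: {b, e}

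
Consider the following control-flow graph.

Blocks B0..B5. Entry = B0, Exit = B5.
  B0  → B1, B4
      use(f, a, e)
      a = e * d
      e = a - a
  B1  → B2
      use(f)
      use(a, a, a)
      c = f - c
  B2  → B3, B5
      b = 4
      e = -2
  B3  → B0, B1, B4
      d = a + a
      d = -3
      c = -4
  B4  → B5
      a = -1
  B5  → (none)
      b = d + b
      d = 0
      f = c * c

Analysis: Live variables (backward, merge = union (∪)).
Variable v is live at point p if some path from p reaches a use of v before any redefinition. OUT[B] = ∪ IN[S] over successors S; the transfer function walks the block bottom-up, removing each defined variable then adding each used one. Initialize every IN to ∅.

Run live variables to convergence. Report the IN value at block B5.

Answer: {b, c, d}

Derivation:
Fixpoint table:
  B0:   IN={a, b, c, d, e, f}   OUT={a, b, c, d, f}
  B1:   IN={a, c, d, f}   OUT={a, c, d, f}
  B2:   IN={a, c, d, f}   OUT={a, b, c, d, e, f}
  B3:   IN={a, b, e, f}   OUT={a, b, c, d, e, f}
  B4:   IN={b, c, d}   OUT={b, c, d}
  B5:   IN={b, c, d}   OUT={}

B5 is the boundary node: OUT[B5] = {}
Applying B5's transfer function to that OUT value gives IN[B5] (row B5 above).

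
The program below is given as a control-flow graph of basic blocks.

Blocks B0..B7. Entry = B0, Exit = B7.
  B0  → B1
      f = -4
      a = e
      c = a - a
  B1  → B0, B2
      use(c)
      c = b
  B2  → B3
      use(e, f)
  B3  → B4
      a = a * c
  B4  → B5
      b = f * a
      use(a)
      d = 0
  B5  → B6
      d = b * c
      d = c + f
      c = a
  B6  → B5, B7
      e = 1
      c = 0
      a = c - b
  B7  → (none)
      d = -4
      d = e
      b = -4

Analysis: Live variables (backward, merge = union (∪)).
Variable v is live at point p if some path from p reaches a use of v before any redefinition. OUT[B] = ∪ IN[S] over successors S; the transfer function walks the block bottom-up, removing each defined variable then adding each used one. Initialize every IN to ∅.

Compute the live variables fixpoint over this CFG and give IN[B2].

Answer: {a, c, e, f}

Working:
Per-block solution:
  B0:   IN={b, e}   OUT={a, b, c, e, f}
  B1:   IN={a, b, c, e, f}   OUT={a, b, c, e, f}
  B2:   IN={a, c, e, f}   OUT={a, c, f}
  B3:   IN={a, c, f}   OUT={a, c, f}
  B4:   IN={a, c, f}   OUT={a, b, c, f}
  B5:   IN={a, b, c, f}   OUT={b, f}
  B6:   IN={b, f}   OUT={a, b, c, e, f}
  B7:   IN={e}   OUT={}

Merge at B2: OUT[B2] = IN[B3] = {a, c, f}
Applying B2's transfer function to that OUT value gives IN[B2] (row B2 above).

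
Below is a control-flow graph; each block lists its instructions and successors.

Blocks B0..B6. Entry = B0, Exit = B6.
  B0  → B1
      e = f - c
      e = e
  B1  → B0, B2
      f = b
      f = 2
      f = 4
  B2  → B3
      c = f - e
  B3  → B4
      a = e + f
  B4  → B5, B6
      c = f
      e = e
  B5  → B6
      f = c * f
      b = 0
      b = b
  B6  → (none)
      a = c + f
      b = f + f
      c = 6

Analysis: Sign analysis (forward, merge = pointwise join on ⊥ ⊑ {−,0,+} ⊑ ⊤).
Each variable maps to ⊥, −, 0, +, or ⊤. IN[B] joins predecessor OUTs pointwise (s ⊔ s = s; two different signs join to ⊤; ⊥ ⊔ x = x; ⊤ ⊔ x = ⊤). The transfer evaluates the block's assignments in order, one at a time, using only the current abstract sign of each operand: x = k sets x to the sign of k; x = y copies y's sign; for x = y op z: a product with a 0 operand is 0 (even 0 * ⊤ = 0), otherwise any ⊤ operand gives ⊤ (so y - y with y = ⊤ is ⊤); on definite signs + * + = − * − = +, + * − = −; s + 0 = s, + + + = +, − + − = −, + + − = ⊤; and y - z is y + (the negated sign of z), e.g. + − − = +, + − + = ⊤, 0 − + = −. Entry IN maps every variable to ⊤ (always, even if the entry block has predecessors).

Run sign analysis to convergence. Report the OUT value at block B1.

Answer: {a: ⊤, b: ⊤, c: ⊤, d: ⊤, e: ⊤, f: +}

Derivation:
Per-block solution:
  B0:  IN=(all ⊤)  OUT=(all ⊤)
  B1:  IN=(all ⊤)  OUT={f:+; rest ⊤}
  B2:  IN={f:+; rest ⊤}  OUT={f:+; rest ⊤}
  B3:  IN={f:+; rest ⊤}  OUT={f:+; rest ⊤}
  B4:  IN={f:+; rest ⊤}  OUT={c:+, f:+; rest ⊤}
  B5:  IN={c:+, f:+; rest ⊤}  OUT={b:0, c:+, f:+; rest ⊤}
  B6:  IN={c:+, f:+; rest ⊤}  OUT={a:+, b:+, c:+, f:+; rest ⊤}

Merge at B1: IN[B1] = OUT[B0] = {a: ⊤, b: ⊤, c: ⊤, d: ⊤, e: ⊤, f: ⊤}
Applying B1's transfer function to that IN value gives OUT[B1] (row B1 above).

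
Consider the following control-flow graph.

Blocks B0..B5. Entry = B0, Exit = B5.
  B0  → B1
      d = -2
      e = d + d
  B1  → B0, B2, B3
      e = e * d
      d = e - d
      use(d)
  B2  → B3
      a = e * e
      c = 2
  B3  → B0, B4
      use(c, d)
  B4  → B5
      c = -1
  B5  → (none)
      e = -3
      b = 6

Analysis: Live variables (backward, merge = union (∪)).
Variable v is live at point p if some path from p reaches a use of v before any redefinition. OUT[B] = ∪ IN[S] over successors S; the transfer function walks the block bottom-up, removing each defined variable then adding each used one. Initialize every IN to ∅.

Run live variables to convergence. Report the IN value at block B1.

Fixpoint table:
  B0: | IN={c} | OUT={c, d, e}
  B1: | IN={c, d, e} | OUT={c, d, e}
  B2: | IN={d, e} | OUT={c, d}
  B3: | IN={c, d} | OUT={c}
  B4: | IN={} | OUT={}
  B5: | IN={} | OUT={}

Merge at B1: OUT[B1] = IN[B0] ⊔ IN[B2] ⊔ IN[B3] = {c, d, e}
Applying B1's transfer function to that OUT value gives IN[B1] (row B1 above).

Answer: {c, d, e}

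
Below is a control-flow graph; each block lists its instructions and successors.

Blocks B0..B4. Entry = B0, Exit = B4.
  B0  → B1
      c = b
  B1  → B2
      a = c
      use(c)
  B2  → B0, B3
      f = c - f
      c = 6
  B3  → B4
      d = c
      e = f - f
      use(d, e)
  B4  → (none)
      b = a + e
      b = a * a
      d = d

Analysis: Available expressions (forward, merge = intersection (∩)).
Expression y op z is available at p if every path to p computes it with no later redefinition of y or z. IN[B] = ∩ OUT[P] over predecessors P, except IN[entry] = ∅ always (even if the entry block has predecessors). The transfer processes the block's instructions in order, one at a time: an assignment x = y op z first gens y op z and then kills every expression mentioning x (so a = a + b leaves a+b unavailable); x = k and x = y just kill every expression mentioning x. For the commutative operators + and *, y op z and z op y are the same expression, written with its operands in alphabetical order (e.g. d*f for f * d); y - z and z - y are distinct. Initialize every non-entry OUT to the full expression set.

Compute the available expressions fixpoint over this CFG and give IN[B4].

Answer: {f-f}

Trace:
Per-block solution:
  B0: | IN={} | OUT={}
  B1: | IN={} | OUT={}
  B2: | IN={} | OUT={}
  B3: | IN={} | OUT={f-f}
  B4: | IN={f-f} | OUT={a*a, a+e, f-f}

Merge at B4: IN[B4] = OUT[B3] = {f-f}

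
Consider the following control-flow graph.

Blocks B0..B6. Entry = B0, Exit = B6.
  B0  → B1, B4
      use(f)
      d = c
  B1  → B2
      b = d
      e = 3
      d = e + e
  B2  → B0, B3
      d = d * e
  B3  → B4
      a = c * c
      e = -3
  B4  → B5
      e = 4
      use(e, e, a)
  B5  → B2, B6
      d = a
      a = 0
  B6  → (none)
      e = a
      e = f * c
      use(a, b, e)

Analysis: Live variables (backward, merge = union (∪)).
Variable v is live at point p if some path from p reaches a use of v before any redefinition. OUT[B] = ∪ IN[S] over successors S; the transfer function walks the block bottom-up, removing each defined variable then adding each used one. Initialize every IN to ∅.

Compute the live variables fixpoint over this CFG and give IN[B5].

Answer: {a, b, c, e, f}

Trace:
Fixpoint table:
  B0: | IN={a, b, c, f} | OUT={a, b, c, d, f}
  B1: | IN={a, c, d, f} | OUT={a, b, c, d, e, f}
  B2: | IN={a, b, c, d, e, f} | OUT={a, b, c, f}
  B3: | IN={b, c, f} | OUT={a, b, c, f}
  B4: | IN={a, b, c, f} | OUT={a, b, c, e, f}
  B5: | IN={a, b, c, e, f} | OUT={a, b, c, d, e, f}
  B6: | IN={a, b, c, f} | OUT={}

Merge at B5: OUT[B5] = IN[B2] ⊔ IN[B6] = {a, b, c, d, e, f}
Applying B5's transfer function to that OUT value gives IN[B5] (row B5 above).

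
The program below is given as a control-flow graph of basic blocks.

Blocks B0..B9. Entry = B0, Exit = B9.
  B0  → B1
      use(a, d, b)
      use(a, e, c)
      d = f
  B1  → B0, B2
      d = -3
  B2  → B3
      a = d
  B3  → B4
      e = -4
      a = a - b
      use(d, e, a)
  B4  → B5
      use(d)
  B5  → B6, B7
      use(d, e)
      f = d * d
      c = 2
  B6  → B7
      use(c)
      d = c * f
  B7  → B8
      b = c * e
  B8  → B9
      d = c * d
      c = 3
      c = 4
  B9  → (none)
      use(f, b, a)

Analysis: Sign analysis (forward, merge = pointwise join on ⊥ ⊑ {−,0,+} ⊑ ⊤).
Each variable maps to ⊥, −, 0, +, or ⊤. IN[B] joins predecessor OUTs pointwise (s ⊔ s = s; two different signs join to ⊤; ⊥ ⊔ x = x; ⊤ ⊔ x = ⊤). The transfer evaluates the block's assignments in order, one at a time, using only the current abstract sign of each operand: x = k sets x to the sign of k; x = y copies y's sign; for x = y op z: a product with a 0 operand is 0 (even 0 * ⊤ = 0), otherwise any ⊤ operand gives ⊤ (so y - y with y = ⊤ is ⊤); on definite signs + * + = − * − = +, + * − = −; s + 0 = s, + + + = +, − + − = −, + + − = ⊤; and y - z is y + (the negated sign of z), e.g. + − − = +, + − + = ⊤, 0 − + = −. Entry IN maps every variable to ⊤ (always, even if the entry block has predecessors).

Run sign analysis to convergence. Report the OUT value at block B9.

Answer: {a: ⊤, b: -, c: +, d: ⊤, e: -, f: +}

Derivation:
Converged values:
  B0:  IN=(all ⊤)  OUT=(all ⊤)
  B1:  IN=(all ⊤)  OUT={d:-; rest ⊤}
  B2:  IN={d:-; rest ⊤}  OUT={a:-, d:-; rest ⊤}
  B3:  IN={a:-, d:-; rest ⊤}  OUT={d:-, e:-; rest ⊤}
  B4:  IN={d:-, e:-; rest ⊤}  OUT={d:-, e:-; rest ⊤}
  B5:  IN={d:-, e:-; rest ⊤}  OUT={c:+, d:-, e:-, f:+; rest ⊤}
  B6:  IN={c:+, d:-, e:-, f:+; rest ⊤}  OUT={c:+, d:+, e:-, f:+; rest ⊤}
  B7:  IN={c:+, e:-, f:+; rest ⊤}  OUT={b:-, c:+, e:-, f:+; rest ⊤}
  B8:  IN={b:-, c:+, e:-, f:+; rest ⊤}  OUT={b:-, c:+, e:-, f:+; rest ⊤}
  B9:  IN={b:-, c:+, e:-, f:+; rest ⊤}  OUT={b:-, c:+, e:-, f:+; rest ⊤}

Merge at B9: IN[B9] = OUT[B8] = {a: ⊤, b: -, c: +, d: ⊤, e: -, f: +}
Applying B9's transfer function to that IN value gives OUT[B9] (row B9 above).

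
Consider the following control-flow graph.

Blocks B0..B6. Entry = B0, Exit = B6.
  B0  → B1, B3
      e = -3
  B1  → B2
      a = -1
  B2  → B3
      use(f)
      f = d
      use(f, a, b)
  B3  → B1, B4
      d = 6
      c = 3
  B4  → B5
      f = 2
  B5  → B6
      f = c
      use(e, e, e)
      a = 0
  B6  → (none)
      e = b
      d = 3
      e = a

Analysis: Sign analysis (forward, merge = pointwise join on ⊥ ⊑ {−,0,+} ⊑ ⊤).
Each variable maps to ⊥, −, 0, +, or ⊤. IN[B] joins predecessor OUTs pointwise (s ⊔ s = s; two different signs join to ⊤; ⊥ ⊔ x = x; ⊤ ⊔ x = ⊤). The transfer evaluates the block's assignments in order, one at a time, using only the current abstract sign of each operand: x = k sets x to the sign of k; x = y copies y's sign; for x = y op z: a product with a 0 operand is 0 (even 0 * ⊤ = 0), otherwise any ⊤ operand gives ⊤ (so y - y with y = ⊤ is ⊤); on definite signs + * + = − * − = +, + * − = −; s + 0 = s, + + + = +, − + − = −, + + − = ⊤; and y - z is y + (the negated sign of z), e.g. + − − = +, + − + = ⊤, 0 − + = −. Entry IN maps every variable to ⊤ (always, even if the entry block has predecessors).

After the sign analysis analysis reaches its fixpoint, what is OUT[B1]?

Answer: {a: -, b: ⊤, c: ⊤, d: ⊤, e: -, f: ⊤}

Working:
Fixpoint table:
  B0: | IN=(all ⊤) | OUT={e:-; rest ⊤}
  B1: | IN={e:-; rest ⊤} | OUT={a:-, e:-; rest ⊤}
  B2: | IN={a:-, e:-; rest ⊤} | OUT={a:-, e:-; rest ⊤}
  B3: | IN={e:-; rest ⊤} | OUT={c:+, d:+, e:-; rest ⊤}
  B4: | IN={c:+, d:+, e:-; rest ⊤} | OUT={c:+, d:+, e:-, f:+; rest ⊤}
  B5: | IN={c:+, d:+, e:-, f:+; rest ⊤} | OUT={a:0, c:+, d:+, e:-, f:+; rest ⊤}
  B6: | IN={a:0, c:+, d:+, e:-, f:+; rest ⊤} | OUT={a:0, c:+, d:+, e:0, f:+; rest ⊤}

Merge at B1: IN[B1] = OUT[B0] ⊔ OUT[B3] = {a: ⊤, b: ⊤, c: ⊤, d: ⊤, e: -, f: ⊤}
Applying B1's transfer function to that IN value gives OUT[B1] (row B1 above).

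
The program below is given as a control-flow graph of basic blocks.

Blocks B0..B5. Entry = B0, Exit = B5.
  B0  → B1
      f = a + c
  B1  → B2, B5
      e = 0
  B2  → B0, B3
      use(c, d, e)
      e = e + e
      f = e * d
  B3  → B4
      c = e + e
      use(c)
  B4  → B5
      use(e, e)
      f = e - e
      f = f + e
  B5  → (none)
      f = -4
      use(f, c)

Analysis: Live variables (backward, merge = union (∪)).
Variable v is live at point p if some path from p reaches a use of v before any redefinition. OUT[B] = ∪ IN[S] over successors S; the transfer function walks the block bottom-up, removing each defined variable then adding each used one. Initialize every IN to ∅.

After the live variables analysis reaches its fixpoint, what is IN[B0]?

Answer: {a, c, d}

Working:
Converged values:
  B0:  IN={a, c, d}  OUT={a, c, d}
  B1:  IN={a, c, d}  OUT={a, c, d, e}
  B2:  IN={a, c, d, e}  OUT={a, c, d, e}
  B3:  IN={e}  OUT={c, e}
  B4:  IN={c, e}  OUT={c}
  B5:  IN={c}  OUT={}

Merge at B0: OUT[B0] = IN[B1] = {a, c, d}
Applying B0's transfer function to that OUT value gives IN[B0] (row B0 above).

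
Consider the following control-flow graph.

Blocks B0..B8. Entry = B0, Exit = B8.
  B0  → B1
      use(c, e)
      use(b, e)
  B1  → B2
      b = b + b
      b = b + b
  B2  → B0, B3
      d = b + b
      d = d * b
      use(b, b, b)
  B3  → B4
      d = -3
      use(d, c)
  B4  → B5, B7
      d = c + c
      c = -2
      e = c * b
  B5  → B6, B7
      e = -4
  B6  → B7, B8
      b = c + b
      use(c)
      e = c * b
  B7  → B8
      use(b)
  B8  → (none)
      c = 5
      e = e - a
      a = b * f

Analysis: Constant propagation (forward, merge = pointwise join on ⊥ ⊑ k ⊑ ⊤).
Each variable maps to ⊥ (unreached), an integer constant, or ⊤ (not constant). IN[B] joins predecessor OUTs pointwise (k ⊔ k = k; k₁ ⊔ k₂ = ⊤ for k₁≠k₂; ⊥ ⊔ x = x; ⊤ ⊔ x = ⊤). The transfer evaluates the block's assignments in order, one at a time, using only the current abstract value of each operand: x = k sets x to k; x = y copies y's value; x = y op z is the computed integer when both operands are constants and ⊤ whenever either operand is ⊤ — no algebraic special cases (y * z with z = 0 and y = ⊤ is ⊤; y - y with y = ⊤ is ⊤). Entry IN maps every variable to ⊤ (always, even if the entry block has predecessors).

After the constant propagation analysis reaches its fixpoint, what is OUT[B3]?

Answer: {a: ⊤, b: ⊤, c: ⊤, d: -3, e: ⊤, f: ⊤}

Trace:
Per-block solution:
  B0:   IN=(all ⊤)   OUT=(all ⊤)
  B1:   IN=(all ⊤)   OUT=(all ⊤)
  B2:   IN=(all ⊤)   OUT=(all ⊤)
  B3:   IN=(all ⊤)   OUT={d:-3; rest ⊤}
  B4:   IN={d:-3; rest ⊤}   OUT={c:-2; rest ⊤}
  B5:   IN={c:-2; rest ⊤}   OUT={c:-2, e:-4; rest ⊤}
  B6:   IN={c:-2, e:-4; rest ⊤}   OUT={c:-2; rest ⊤}
  B7:   IN={c:-2; rest ⊤}   OUT={c:-2; rest ⊤}
  B8:   IN={c:-2; rest ⊤}   OUT={c:5; rest ⊤}

Merge at B3: IN[B3] = OUT[B2] = {a: ⊤, b: ⊤, c: ⊤, d: ⊤, e: ⊤, f: ⊤}
Applying B3's transfer function to that IN value gives OUT[B3] (row B3 above).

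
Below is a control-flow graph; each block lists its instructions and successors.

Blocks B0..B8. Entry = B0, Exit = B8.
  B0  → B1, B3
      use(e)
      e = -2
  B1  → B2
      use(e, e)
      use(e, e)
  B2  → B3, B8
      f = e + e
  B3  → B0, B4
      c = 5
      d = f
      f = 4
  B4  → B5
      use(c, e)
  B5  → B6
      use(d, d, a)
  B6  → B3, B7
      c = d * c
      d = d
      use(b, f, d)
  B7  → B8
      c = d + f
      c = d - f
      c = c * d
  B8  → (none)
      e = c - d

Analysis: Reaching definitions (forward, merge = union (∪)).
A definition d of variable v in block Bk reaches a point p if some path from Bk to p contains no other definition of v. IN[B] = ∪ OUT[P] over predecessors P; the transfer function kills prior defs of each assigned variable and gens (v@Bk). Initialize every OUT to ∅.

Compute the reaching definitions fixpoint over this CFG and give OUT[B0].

Answer: {c@B3, d@B3, e@B0, f@B3}

Trace:
Converged values:
  B0:  IN={c@B3, d@B3, e@B0, f@B3}  OUT={c@B3, d@B3, e@B0, f@B3}
  B1:  IN={c@B3, d@B3, e@B0, f@B3}  OUT={c@B3, d@B3, e@B0, f@B3}
  B2:  IN={c@B3, d@B3, e@B0, f@B3}  OUT={c@B3, d@B3, e@B0, f@B2}
  B3:  IN={c@B3, c@B6, d@B3, d@B6, e@B0, f@B2, f@B3}  OUT={c@B3, d@B3, e@B0, f@B3}
  B4:  IN={c@B3, d@B3, e@B0, f@B3}  OUT={c@B3, d@B3, e@B0, f@B3}
  B5:  IN={c@B3, d@B3, e@B0, f@B3}  OUT={c@B3, d@B3, e@B0, f@B3}
  B6:  IN={c@B3, d@B3, e@B0, f@B3}  OUT={c@B6, d@B6, e@B0, f@B3}
  B7:  IN={c@B6, d@B6, e@B0, f@B3}  OUT={c@B7, d@B6, e@B0, f@B3}
  B8:  IN={c@B3, c@B7, d@B3, d@B6, e@B0, f@B2, f@B3}  OUT={c@B3, c@B7, d@B3, d@B6, e@B8, f@B2, f@B3}

Merge at B0 (entry node, so the boundary value {} is joined with the incoming edge(s)): IN[B0] = {} ⊔ OUT[B3] = {c@B3, d@B3, e@B0, f@B3}
Applying B0's transfer function to that IN value gives OUT[B0] (row B0 above).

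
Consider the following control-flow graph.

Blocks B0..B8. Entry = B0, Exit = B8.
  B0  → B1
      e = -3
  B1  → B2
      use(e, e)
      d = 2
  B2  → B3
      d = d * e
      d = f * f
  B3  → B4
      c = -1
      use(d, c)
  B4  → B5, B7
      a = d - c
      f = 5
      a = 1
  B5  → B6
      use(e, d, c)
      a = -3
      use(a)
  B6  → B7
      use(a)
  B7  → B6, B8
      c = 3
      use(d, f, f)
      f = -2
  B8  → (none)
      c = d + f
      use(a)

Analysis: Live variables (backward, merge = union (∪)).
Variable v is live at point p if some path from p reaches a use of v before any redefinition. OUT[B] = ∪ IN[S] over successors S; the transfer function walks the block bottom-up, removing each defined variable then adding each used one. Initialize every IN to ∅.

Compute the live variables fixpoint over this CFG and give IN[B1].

Answer: {e, f}

Derivation:
Per-block solution:
  B0:  IN={f}  OUT={e, f}
  B1:  IN={e, f}  OUT={d, e, f}
  B2:  IN={d, e, f}  OUT={d, e}
  B3:  IN={d, e}  OUT={c, d, e}
  B4:  IN={c, d, e}  OUT={a, c, d, e, f}
  B5:  IN={c, d, e, f}  OUT={a, d, f}
  B6:  IN={a, d, f}  OUT={a, d, f}
  B7:  IN={a, d, f}  OUT={a, d, f}
  B8:  IN={a, d, f}  OUT={}

Merge at B1: OUT[B1] = IN[B2] = {d, e, f}
Applying B1's transfer function to that OUT value gives IN[B1] (row B1 above).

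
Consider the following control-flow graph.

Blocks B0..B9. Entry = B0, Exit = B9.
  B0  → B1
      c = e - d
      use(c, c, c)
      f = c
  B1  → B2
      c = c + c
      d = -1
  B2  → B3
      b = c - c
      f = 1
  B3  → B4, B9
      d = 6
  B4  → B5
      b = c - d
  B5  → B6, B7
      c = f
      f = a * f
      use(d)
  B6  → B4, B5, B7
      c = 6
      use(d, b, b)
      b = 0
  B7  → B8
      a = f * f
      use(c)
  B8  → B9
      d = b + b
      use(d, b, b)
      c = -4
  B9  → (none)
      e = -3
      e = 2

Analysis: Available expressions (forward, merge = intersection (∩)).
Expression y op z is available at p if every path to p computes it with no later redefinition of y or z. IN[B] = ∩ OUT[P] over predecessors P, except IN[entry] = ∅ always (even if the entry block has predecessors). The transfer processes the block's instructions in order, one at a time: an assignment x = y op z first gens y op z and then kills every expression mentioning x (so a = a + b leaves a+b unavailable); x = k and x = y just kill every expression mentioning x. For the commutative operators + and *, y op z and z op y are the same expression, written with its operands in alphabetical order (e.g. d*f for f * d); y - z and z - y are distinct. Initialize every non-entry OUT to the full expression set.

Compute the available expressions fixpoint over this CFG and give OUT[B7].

Converged values:
  B0:  IN={}  OUT={e-d}
  B1:  IN={e-d}  OUT={}
  B2:  IN={}  OUT={c-c}
  B3:  IN={c-c}  OUT={c-c}
  B4:  IN={}  OUT={c-d}
  B5:  IN={}  OUT={}
  B6:  IN={}  OUT={}
  B7:  IN={}  OUT={f*f}
  B8:  IN={f*f}  OUT={b+b, f*f}
  B9:  IN={}  OUT={}

Merge at B7: IN[B7] = OUT[B5] ∩ OUT[B6] = {}
Applying B7's transfer function to that IN value gives OUT[B7] (row B7 above).

Answer: {f*f}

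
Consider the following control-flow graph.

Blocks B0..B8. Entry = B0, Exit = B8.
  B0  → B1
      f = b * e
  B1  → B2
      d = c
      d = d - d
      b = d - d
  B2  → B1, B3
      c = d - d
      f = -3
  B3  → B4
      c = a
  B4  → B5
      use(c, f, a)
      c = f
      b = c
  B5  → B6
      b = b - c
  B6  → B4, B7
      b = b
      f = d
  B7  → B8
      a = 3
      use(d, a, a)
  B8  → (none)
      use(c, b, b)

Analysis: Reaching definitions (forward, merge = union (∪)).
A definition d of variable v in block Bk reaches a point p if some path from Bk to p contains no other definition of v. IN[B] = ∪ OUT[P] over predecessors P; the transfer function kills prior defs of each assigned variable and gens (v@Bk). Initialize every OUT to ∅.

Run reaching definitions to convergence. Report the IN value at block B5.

Fixpoint table:
  B0:   IN={}   OUT={f@B0}
  B1:   IN={b@B1, c@B2, d@B1, f@B0, f@B2}   OUT={b@B1, c@B2, d@B1, f@B0, f@B2}
  B2:   IN={b@B1, c@B2, d@B1, f@B0, f@B2}   OUT={b@B1, c@B2, d@B1, f@B2}
  B3:   IN={b@B1, c@B2, d@B1, f@B2}   OUT={b@B1, c@B3, d@B1, f@B2}
  B4:   IN={b@B1, b@B6, c@B3, c@B4, d@B1, f@B2, f@B6}   OUT={b@B4, c@B4, d@B1, f@B2, f@B6}
  B5:   IN={b@B4, c@B4, d@B1, f@B2, f@B6}   OUT={b@B5, c@B4, d@B1, f@B2, f@B6}
  B6:   IN={b@B5, c@B4, d@B1, f@B2, f@B6}   OUT={b@B6, c@B4, d@B1, f@B6}
  B7:   IN={b@B6, c@B4, d@B1, f@B6}   OUT={a@B7, b@B6, c@B4, d@B1, f@B6}
  B8:   IN={a@B7, b@B6, c@B4, d@B1, f@B6}   OUT={a@B7, b@B6, c@B4, d@B1, f@B6}

Merge at B5: IN[B5] = OUT[B4] = {b@B4, c@B4, d@B1, f@B2, f@B6}

Answer: {b@B4, c@B4, d@B1, f@B2, f@B6}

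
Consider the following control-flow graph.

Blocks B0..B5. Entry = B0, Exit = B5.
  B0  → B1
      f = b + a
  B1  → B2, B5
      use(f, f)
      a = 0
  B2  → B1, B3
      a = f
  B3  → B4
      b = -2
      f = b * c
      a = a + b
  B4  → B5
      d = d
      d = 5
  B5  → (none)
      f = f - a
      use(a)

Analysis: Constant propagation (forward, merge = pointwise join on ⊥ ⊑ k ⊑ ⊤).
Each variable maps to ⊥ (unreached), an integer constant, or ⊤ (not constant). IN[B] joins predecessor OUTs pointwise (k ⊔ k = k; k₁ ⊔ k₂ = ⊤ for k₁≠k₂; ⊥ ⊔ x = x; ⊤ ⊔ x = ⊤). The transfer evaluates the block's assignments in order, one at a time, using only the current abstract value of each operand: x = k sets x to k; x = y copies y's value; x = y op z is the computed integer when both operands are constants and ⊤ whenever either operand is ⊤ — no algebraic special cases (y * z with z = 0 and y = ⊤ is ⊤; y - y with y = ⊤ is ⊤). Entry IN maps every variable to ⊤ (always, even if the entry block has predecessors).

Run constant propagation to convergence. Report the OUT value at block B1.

Per-block solution:
  B0:  IN=(all ⊤)  OUT=(all ⊤)
  B1:  IN=(all ⊤)  OUT={a:0; rest ⊤}
  B2:  IN={a:0; rest ⊤}  OUT=(all ⊤)
  B3:  IN=(all ⊤)  OUT={b:-2; rest ⊤}
  B4:  IN={b:-2; rest ⊤}  OUT={b:-2, d:5; rest ⊤}
  B5:  IN=(all ⊤)  OUT=(all ⊤)

Merge at B1: IN[B1] = OUT[B0] ⊔ OUT[B2] = {a: ⊤, b: ⊤, c: ⊤, d: ⊤, e: ⊤, f: ⊤}
Applying B1's transfer function to that IN value gives OUT[B1] (row B1 above).

Answer: {a: 0, b: ⊤, c: ⊤, d: ⊤, e: ⊤, f: ⊤}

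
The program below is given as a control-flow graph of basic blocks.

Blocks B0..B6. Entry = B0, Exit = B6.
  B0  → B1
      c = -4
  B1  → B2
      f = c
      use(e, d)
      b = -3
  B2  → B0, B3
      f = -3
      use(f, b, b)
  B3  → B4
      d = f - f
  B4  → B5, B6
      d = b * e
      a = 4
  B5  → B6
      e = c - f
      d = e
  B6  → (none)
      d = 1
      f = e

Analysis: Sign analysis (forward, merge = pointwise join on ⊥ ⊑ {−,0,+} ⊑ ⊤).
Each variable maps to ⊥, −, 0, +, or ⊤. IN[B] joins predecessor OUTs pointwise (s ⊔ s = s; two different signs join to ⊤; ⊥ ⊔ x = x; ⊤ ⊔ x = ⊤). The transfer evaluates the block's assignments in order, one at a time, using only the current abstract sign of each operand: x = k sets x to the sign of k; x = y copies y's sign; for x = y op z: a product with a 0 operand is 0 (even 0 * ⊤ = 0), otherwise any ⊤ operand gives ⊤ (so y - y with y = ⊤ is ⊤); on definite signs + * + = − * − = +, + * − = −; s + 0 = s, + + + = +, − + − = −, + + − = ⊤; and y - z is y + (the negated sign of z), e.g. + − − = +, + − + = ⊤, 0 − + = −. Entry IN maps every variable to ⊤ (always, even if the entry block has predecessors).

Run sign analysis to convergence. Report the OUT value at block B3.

Answer: {a: ⊤, b: -, c: -, d: ⊤, e: ⊤, f: -}

Derivation:
Per-block solution:
  B0:   IN=(all ⊤)   OUT={c:-; rest ⊤}
  B1:   IN={c:-; rest ⊤}   OUT={b:-, c:-, f:-; rest ⊤}
  B2:   IN={b:-, c:-, f:-; rest ⊤}   OUT={b:-, c:-, f:-; rest ⊤}
  B3:   IN={b:-, c:-, f:-; rest ⊤}   OUT={b:-, c:-, f:-; rest ⊤}
  B4:   IN={b:-, c:-, f:-; rest ⊤}   OUT={a:+, b:-, c:-, f:-; rest ⊤}
  B5:   IN={a:+, b:-, c:-, f:-; rest ⊤}   OUT={a:+, b:-, c:-, f:-; rest ⊤}
  B6:   IN={a:+, b:-, c:-, f:-; rest ⊤}   OUT={a:+, b:-, c:-, d:+; rest ⊤}

Merge at B3: IN[B3] = OUT[B2] = {a: ⊤, b: -, c: -, d: ⊤, e: ⊤, f: -}
Applying B3's transfer function to that IN value gives OUT[B3] (row B3 above).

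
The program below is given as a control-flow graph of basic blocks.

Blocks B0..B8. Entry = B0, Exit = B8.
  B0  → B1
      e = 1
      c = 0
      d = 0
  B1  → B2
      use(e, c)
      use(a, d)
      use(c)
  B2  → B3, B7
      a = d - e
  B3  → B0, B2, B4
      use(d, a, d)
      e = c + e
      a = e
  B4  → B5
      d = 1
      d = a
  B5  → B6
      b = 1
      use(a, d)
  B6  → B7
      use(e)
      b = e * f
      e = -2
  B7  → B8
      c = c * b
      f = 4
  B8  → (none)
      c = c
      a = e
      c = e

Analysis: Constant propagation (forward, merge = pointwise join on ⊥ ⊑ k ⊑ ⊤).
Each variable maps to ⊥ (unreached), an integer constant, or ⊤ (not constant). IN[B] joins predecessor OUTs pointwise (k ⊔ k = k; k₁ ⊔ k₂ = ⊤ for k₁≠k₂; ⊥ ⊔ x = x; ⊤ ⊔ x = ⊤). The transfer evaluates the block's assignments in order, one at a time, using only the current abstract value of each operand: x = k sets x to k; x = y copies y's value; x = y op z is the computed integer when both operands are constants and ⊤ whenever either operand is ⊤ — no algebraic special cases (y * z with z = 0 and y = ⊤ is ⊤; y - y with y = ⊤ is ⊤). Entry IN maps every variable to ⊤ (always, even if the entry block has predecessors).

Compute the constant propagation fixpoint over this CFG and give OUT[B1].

Converged values:
  B0:   IN=(all ⊤)   OUT={c:0, d:0, e:1; rest ⊤}
  B1:   IN={c:0, d:0, e:1; rest ⊤}   OUT={c:0, d:0, e:1; rest ⊤}
  B2:   IN={c:0, d:0, e:1; rest ⊤}   OUT={a:-1, c:0, d:0, e:1; rest ⊤}
  B3:   IN={a:-1, c:0, d:0, e:1; rest ⊤}   OUT={a:1, c:0, d:0, e:1; rest ⊤}
  B4:   IN={a:1, c:0, d:0, e:1; rest ⊤}   OUT={a:1, c:0, d:1, e:1; rest ⊤}
  B5:   IN={a:1, c:0, d:1, e:1; rest ⊤}   OUT={a:1, b:1, c:0, d:1, e:1; rest ⊤}
  B6:   IN={a:1, b:1, c:0, d:1, e:1; rest ⊤}   OUT={a:1, c:0, d:1, e:-2; rest ⊤}
  B7:   IN={c:0; rest ⊤}   OUT={f:4; rest ⊤}
  B8:   IN={f:4; rest ⊤}   OUT={f:4; rest ⊤}

Merge at B1: IN[B1] = OUT[B0] = {a: ⊤, b: ⊤, c: 0, d: 0, e: 1, f: ⊤}
Applying B1's transfer function to that IN value gives OUT[B1] (row B1 above).

Answer: {a: ⊤, b: ⊤, c: 0, d: 0, e: 1, f: ⊤}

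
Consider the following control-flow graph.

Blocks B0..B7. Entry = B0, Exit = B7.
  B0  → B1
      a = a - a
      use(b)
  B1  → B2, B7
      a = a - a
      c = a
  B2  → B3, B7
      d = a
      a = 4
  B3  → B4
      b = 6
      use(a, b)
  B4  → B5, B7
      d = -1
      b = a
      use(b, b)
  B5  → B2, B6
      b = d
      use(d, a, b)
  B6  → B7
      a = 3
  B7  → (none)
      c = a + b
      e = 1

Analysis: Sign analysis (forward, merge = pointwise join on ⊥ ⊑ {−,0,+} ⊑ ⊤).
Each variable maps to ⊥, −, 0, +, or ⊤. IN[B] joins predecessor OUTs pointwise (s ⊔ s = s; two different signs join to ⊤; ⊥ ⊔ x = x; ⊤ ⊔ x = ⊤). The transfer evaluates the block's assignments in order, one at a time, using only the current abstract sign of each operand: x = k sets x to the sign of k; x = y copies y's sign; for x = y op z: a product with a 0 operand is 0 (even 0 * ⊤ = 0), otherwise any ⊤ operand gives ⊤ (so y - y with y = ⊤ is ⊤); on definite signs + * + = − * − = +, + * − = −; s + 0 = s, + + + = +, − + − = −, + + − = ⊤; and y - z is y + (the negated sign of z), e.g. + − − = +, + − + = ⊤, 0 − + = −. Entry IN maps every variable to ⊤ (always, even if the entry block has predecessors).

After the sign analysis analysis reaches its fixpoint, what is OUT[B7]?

Answer: {a: ⊤, b: ⊤, c: ⊤, d: ⊤, e: +, f: ⊤}

Working:
Converged values:
  B0: | IN=(all ⊤) | OUT=(all ⊤)
  B1: | IN=(all ⊤) | OUT=(all ⊤)
  B2: | IN=(all ⊤) | OUT={a:+; rest ⊤}
  B3: | IN={a:+; rest ⊤} | OUT={a:+, b:+; rest ⊤}
  B4: | IN={a:+, b:+; rest ⊤} | OUT={a:+, b:+, d:-; rest ⊤}
  B5: | IN={a:+, b:+, d:-; rest ⊤} | OUT={a:+, b:-, d:-; rest ⊤}
  B6: | IN={a:+, b:-, d:-; rest ⊤} | OUT={a:+, b:-, d:-; rest ⊤}
  B7: | IN=(all ⊤) | OUT={e:+; rest ⊤}

Merge at B7: IN[B7] = OUT[B1] ⊔ OUT[B2] ⊔ OUT[B4] ⊔ OUT[B6] = {a: ⊤, b: ⊤, c: ⊤, d: ⊤, e: ⊤, f: ⊤}
Applying B7's transfer function to that IN value gives OUT[B7] (row B7 above).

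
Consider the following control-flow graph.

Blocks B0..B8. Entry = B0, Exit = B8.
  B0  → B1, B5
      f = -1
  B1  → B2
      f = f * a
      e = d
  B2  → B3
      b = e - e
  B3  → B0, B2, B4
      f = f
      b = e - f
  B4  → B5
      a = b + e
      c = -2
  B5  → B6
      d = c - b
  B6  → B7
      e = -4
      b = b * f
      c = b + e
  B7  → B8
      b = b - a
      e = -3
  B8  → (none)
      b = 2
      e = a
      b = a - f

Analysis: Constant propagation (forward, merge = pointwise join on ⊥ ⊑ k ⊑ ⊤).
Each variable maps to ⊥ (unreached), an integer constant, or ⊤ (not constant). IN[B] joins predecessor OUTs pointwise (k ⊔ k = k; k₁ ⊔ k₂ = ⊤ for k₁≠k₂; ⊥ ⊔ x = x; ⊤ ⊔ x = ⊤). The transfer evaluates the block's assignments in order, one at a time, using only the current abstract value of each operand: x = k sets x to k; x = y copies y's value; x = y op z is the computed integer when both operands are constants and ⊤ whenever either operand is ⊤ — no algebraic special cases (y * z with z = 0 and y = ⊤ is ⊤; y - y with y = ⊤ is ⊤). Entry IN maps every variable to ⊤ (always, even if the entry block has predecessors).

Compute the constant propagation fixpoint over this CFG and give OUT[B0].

Per-block solution:
  B0: | IN=(all ⊤) | OUT={f:-1; rest ⊤}
  B1: | IN={f:-1; rest ⊤} | OUT=(all ⊤)
  B2: | IN=(all ⊤) | OUT=(all ⊤)
  B3: | IN=(all ⊤) | OUT=(all ⊤)
  B4: | IN=(all ⊤) | OUT={c:-2; rest ⊤}
  B5: | IN=(all ⊤) | OUT=(all ⊤)
  B6: | IN=(all ⊤) | OUT={e:-4; rest ⊤}
  B7: | IN={e:-4; rest ⊤} | OUT={e:-3; rest ⊤}
  B8: | IN={e:-3; rest ⊤} | OUT=(all ⊤)

Merge at B0 (entry node, so the boundary value (all ⊤) is joined with the incoming edge(s)): IN[B0] = (all ⊤) ⊔ OUT[B3] = {a: ⊤, b: ⊤, c: ⊤, d: ⊤, e: ⊤, f: ⊤}
Applying B0's transfer function to that IN value gives OUT[B0] (row B0 above).

Answer: {a: ⊤, b: ⊤, c: ⊤, d: ⊤, e: ⊤, f: -1}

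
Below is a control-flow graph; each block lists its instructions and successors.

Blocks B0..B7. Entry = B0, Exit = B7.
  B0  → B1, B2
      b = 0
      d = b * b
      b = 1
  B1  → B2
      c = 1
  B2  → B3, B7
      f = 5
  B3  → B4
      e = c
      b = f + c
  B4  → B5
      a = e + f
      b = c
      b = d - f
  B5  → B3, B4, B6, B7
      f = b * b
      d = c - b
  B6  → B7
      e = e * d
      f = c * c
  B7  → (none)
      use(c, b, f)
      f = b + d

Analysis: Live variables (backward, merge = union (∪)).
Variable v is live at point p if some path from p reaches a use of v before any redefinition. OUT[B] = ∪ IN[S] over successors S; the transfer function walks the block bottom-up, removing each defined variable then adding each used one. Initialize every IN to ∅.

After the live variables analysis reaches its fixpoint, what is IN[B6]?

Converged values:
  B0:  IN={c}  OUT={b, c, d}
  B1:  IN={b, d}  OUT={b, c, d}
  B2:  IN={b, c, d}  OUT={b, c, d, f}
  B3:  IN={c, d, f}  OUT={c, d, e, f}
  B4:  IN={c, d, e, f}  OUT={b, c, e}
  B5:  IN={b, c, e}  OUT={b, c, d, e, f}
  B6:  IN={b, c, d, e}  OUT={b, c, d, f}
  B7:  IN={b, c, d, f}  OUT={}

Merge at B6: OUT[B6] = IN[B7] = {b, c, d, f}
Applying B6's transfer function to that OUT value gives IN[B6] (row B6 above).

Answer: {b, c, d, e}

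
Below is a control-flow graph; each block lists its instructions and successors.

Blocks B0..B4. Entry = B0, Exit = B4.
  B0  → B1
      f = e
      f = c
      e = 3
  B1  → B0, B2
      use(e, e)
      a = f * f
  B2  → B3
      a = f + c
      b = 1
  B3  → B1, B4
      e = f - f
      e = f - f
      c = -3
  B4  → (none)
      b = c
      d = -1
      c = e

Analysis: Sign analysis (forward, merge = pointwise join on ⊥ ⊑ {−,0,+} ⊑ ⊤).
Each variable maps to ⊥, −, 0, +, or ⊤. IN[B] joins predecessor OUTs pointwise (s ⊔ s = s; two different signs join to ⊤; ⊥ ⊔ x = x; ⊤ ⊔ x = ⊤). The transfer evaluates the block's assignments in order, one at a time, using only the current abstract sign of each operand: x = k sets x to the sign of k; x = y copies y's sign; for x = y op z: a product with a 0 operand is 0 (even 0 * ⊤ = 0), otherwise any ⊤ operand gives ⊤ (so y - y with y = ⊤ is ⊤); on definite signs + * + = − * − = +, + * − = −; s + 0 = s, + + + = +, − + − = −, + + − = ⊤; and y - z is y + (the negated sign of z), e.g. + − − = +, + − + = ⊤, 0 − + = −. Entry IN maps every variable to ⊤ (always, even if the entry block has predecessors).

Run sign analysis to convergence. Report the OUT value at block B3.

Fixpoint table:
  B0: | IN=(all ⊤) | OUT={e:+; rest ⊤}
  B1: | IN=(all ⊤) | OUT=(all ⊤)
  B2: | IN=(all ⊤) | OUT={b:+; rest ⊤}
  B3: | IN={b:+; rest ⊤} | OUT={b:+, c:-; rest ⊤}
  B4: | IN={b:+, c:-; rest ⊤} | OUT={b:-, d:-; rest ⊤}

Merge at B3: IN[B3] = OUT[B2] = {a: ⊤, b: +, c: ⊤, d: ⊤, e: ⊤, f: ⊤}
Applying B3's transfer function to that IN value gives OUT[B3] (row B3 above).

Answer: {a: ⊤, b: +, c: -, d: ⊤, e: ⊤, f: ⊤}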